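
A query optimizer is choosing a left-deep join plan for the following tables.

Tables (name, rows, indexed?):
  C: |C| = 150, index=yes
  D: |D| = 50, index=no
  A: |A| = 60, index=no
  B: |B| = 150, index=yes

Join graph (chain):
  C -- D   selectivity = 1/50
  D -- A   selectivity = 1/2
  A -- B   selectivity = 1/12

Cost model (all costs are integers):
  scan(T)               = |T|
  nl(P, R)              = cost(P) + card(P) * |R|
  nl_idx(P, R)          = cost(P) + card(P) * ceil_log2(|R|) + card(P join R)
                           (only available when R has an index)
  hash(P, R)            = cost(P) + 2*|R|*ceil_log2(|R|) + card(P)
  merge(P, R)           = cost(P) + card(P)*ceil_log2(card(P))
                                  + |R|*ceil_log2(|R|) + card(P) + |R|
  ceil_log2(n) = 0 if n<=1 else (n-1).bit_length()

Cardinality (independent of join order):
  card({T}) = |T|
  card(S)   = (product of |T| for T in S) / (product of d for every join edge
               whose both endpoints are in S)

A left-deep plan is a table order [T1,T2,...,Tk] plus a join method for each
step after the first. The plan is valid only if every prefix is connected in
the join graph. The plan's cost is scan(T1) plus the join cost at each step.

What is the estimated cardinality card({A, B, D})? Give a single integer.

18750

Tables in S: A(60), B(150), D(50)
Edges inside S: D-A(d=2), A-B(d=12)
numerator = 60 * 150 * 50 = 450000
denominator = 2 * 12 = 24
card(S) = 450000 / 24 = 18750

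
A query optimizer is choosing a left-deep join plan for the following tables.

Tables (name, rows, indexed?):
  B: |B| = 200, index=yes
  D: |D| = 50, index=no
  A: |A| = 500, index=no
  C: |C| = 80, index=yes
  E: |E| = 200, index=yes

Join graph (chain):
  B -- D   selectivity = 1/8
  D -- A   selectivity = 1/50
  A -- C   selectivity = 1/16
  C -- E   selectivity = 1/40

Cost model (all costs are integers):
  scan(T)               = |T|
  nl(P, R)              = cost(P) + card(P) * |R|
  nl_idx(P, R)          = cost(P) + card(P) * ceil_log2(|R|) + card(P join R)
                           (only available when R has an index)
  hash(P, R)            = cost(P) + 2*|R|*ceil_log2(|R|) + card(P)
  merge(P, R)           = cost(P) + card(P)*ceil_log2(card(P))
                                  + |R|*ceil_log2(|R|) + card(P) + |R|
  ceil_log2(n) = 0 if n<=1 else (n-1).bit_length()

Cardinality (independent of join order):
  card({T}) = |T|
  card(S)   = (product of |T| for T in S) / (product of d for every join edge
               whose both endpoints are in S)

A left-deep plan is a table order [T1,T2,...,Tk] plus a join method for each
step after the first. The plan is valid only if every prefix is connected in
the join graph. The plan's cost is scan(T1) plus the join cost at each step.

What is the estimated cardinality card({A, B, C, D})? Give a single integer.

62500

Tables in S: A(500), B(200), C(80), D(50)
Edges inside S: B-D(d=8), D-A(d=50), A-C(d=16)
numerator = 500 * 200 * 80 * 50 = 400000000
denominator = 8 * 50 * 16 = 6400
card(S) = 400000000 / 6400 = 62500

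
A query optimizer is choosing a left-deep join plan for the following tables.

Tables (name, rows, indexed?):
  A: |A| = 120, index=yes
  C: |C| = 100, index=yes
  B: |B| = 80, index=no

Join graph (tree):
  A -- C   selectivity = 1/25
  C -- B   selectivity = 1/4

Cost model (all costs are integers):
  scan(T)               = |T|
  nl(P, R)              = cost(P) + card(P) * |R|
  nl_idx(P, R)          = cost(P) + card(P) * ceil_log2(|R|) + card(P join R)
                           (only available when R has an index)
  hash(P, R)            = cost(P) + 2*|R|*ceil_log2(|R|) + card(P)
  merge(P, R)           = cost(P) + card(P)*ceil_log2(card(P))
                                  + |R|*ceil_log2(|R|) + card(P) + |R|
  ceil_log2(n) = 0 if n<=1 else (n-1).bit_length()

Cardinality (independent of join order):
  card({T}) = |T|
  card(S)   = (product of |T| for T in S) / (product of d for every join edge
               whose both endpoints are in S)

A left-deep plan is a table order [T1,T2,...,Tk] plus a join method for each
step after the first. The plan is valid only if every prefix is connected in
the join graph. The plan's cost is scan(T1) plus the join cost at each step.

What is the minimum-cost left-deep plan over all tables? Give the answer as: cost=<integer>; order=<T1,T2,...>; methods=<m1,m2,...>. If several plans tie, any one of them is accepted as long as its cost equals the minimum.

Selinger DP (subsets sized 1..n):
  {A}: scan cost=120, card=120
  {C}: scan cost=100, card=100
  {B}: scan cost=80, card=80
  {AC}: card=480; try (A,nl_idx)→1280, (C,nl_idx)→1440, (C,hash)→1640, (A,merge)→1860, (C,merge)→1880, (A,hash)→1880 …(+2); best=1280 via (A,nl_idx)
  {BC}: card=2000; try (B,hash)→1320, (C,merge)→1520, (B,merge)→1540, (C,hash)→1560, (C,nl_idx)→2640, (C,nl)→8080 …(+1); best=1320 via (B,hash)
  {ABC}: card=9600; try (B,hash)→2880, (A,hash)→5000, (B,merge)→6720, (A,nl_idx)→24920, (A,merge)→26280, (B,nl)→39680 …(+1); best=2880 via (B,hash)

cost=2880; order=C,A,B; methods=nl_idx,hash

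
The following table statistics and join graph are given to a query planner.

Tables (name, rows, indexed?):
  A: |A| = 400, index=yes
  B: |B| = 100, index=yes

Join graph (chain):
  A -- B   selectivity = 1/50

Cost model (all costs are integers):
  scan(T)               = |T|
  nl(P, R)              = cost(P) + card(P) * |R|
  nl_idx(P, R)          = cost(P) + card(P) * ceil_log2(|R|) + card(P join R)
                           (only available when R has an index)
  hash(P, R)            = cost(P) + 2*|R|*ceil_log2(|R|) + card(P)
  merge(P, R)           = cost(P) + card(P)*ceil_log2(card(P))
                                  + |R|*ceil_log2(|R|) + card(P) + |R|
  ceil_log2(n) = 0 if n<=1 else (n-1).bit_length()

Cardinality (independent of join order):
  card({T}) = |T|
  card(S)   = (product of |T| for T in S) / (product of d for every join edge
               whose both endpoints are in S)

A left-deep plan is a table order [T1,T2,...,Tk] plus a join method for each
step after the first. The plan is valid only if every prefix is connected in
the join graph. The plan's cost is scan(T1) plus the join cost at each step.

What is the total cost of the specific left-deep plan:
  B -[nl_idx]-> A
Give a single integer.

step 1: scan B: cost=100, card=100
step 2: join A via nl_idx
    card(P join A) = 100*400/(50) = 800
    cost = 100 + 100*9 + 800 = 1800

1800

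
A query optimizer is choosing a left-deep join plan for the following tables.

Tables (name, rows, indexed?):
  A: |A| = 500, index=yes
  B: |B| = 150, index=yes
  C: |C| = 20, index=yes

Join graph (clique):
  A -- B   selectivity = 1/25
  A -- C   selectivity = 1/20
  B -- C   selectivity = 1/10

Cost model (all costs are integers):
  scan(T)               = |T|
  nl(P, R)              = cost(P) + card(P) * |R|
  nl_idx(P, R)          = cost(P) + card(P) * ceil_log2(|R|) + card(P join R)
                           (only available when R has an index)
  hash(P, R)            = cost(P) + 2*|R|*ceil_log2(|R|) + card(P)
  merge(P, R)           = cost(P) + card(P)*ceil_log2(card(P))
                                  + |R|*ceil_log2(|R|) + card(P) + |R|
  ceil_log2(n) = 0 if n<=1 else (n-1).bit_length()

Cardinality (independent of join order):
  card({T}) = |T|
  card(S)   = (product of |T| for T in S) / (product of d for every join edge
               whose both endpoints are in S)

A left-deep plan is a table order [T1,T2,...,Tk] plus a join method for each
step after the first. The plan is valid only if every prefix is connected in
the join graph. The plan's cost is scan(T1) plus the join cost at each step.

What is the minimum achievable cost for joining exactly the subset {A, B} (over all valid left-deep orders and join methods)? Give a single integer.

Selinger DP over subsets of {A,B}:
  {A}: scan cost=500, card=500
  {B}: scan cost=150, card=150
  {AB}: card=3000; try (B,hash)→3400, (A,nl_idx)→4500, (A,merge)→6500, (B,merge)→6850, (B,nl_idx)→7500, (A,hash)→9300 …(+2); best=3400 via (B,hash)

3400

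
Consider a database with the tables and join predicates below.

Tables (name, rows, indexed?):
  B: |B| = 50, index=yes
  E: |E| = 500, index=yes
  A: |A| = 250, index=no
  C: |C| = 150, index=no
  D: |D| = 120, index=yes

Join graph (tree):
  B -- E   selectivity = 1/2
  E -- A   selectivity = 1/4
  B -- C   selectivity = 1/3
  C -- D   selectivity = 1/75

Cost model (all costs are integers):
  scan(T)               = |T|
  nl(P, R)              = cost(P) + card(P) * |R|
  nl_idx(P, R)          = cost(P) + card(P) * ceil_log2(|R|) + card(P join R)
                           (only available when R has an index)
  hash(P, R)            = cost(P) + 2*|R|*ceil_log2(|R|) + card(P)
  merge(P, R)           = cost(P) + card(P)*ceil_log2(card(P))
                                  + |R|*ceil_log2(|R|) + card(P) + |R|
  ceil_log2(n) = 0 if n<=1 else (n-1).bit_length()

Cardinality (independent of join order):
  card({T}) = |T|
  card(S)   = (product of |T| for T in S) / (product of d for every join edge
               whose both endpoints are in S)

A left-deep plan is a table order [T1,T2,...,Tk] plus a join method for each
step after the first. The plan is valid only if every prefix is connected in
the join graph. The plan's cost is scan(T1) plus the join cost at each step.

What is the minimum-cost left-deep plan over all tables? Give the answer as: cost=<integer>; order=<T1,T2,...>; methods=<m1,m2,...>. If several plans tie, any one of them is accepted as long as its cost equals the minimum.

cost=1019280; order=C,D,B,E,A; methods=nl_idx,hash,hash,hash

Selinger DP (subsets sized 1..n):
  {B}: scan cost=50, card=50
  {E}: scan cost=500, card=500
  {A}: scan cost=250, card=250
  {C}: scan cost=150, card=150
  {D}: scan cost=120, card=120
  {BE}: card=12500; try (B,hash)→1600, (E,merge)→5400, (B,merge)→5850, (E,hash)→9100, (E,nl_idx)→13000, (B,nl_idx)→16000 …(+2); best=1600 via (B,hash)
  {BC}: card=2500; try (B,hash)→900, (C,merge)→1750, (B,merge)→1850, (C,hash)→2500, (B,nl_idx)→3550, (C,nl)→7550 …(+1); best=900 via (B,hash)
  {AE}: card=31250; try (A,hash)→5000, (E,merge)→7500, (A,merge)→7750, (E,hash)→9500, (E,nl_idx)→33750, (E,nl)→125250 …(+1); best=5000 via (A,hash)
  {CD}: card=240; try (D,nl_idx)→1440, (D,hash)→1980, (C,merge)→2430, (D,merge)→2460, (C,hash)→2640, (C,nl)→18120 …(+1); best=1440 via (D,nl_idx)
  {ABE}: card=781250; try (A,hash)→18100, (B,hash)→36850, (A,merge)→191350, (B,merge)→505350, (B,nl_idx)→973750, (B,nl)→1567500 …(+1); best=18100 via (A,hash)
  {BCE}: card=625000; try (E,hash)→12400, (C,hash)→16500, (E,merge)→38400, (C,merge)→190450, (E,nl_idx)→648400, (E,nl)→1250900 …(+1); best=12400 via (E,hash)
  {BCD}: card=4000; try (B,hash)→2280, (B,merge)→3950, (D,hash)→5080, (B,nl_idx)→6880, (B,nl)→13440, (D,nl_idx)→22400 …(+2); best=2280 via (B,hash)
  {ABCE}: card=39062500; try (A,hash)→641400, (C,hash)→801750, (A,merge)→13139650, (C,merge)→16425700, (C,nl)→117205600, (A,nl)→156262400; best=641400 via (A,hash)
  {BCDE}: card=1000000; try (E,hash)→15280, (E,merge)→59280, (D,hash)→639080, (E,nl_idx)→1038280, (E,nl)→2002280, (D,nl_idx)→5387400 …(+2); best=15280 via (E,hash)
  {ABCDE}: card=62500000; try (A,hash)→1019280, (A,merge)→21017530, (D,hash)→39705580, (A,nl)→250015280, (D,nl_idx)→336578900, (D,merge)→1055329860 …(+1); best=1019280 via (A,hash)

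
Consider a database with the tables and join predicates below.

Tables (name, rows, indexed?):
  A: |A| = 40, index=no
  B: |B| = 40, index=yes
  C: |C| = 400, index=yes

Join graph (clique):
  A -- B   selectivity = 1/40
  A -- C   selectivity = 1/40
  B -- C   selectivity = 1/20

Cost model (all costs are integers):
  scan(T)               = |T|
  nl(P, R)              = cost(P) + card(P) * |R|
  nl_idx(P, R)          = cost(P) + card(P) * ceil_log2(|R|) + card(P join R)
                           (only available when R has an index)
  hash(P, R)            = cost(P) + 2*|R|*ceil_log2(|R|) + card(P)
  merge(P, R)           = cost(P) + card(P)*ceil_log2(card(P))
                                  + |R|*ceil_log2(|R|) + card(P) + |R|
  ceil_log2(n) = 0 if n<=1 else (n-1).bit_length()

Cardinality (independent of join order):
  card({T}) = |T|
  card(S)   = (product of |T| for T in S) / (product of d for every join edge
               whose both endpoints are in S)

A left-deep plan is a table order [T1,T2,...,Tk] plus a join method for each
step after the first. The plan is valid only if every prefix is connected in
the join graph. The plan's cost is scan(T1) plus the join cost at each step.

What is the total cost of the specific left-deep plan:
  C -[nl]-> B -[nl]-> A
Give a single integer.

48400

step 1: scan C: cost=400, card=400
step 2: join B via nl
    card(P join B) = 400*40/(20) = 800
    cost = 400 + 400*40 = 16400
step 3: join A via nl
    card(P join A) = 800*40/(40*40) = 20
    cost = 16400 + 800*40 = 48400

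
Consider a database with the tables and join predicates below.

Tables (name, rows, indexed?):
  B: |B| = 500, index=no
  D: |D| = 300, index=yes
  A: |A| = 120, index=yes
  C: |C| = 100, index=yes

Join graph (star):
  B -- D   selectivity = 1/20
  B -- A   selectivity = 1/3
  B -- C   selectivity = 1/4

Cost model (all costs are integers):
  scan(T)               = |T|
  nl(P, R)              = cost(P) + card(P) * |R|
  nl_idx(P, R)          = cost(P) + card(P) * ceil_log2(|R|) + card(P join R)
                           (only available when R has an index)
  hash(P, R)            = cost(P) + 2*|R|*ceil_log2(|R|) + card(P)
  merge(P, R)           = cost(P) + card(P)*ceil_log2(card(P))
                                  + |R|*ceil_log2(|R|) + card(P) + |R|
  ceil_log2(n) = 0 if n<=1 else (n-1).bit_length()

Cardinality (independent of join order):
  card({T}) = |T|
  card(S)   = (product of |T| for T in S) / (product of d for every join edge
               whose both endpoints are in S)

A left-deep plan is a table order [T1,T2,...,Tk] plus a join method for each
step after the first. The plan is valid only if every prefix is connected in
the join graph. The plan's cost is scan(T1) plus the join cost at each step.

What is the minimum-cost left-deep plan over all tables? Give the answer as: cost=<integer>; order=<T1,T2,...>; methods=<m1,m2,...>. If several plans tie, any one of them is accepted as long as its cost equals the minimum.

cost=204480; order=B,D,C,A; methods=hash,hash,hash

Selinger DP (subsets sized 1..n):
  {B}: scan cost=500, card=500
  {D}: scan cost=300, card=300
  {A}: scan cost=120, card=120
  {C}: scan cost=100, card=100
  {BD}: card=7500; try (D,hash)→6400, (B,merge)→8300, (D,merge)→8500, (B,hash)→9600, (D,nl_idx)→12500, (B,nl)→150300 …(+1); best=6400 via (D,hash)
  {AB}: card=20000; try (A,hash)→2680, (B,merge)→6080, (A,merge)→6460, (B,hash)→9240, (A,nl_idx)→24000, (B,nl)→60120 …(+1); best=2680 via (A,hash)
  {BC}: card=12500; try (C,hash)→2400, (B,merge)→5900, (C,merge)→6300, (B,hash)→9200, (C,nl_idx)→16500, (B,nl)→50100 …(+1); best=2400 via (C,hash)
  {ABD}: card=300000; try (A,hash)→15580, (D,hash)→28080, (A,merge)→112360, (D,merge)→325680, (A,nl_idx)→358900, (D,nl_idx)→482680 …(+2); best=15580 via (A,hash)
  {BCD}: card=187500; try (C,hash)→15300, (D,hash)→20300, (C,merge)→112200, (D,merge)→192900, (C,nl_idx)→246400, (D,nl_idx)→302400 …(+2); best=15300 via (C,hash)
  {ABC}: card=500000; try (A,hash)→16580, (C,hash)→24080, (A,merge)→190860, (C,merge)→323480, (A,nl_idx)→589900, (C,nl_idx)→642680 …(+2); best=16580 via (A,hash)
  {ABCD}: card=7500000; try (A,hash)→204480, (C,hash)→316980, (D,hash)→521980, (A,merge)→3578760, (C,merge)→6016380, (A,nl_idx)→8827800 …(+6); best=204480 via (A,hash)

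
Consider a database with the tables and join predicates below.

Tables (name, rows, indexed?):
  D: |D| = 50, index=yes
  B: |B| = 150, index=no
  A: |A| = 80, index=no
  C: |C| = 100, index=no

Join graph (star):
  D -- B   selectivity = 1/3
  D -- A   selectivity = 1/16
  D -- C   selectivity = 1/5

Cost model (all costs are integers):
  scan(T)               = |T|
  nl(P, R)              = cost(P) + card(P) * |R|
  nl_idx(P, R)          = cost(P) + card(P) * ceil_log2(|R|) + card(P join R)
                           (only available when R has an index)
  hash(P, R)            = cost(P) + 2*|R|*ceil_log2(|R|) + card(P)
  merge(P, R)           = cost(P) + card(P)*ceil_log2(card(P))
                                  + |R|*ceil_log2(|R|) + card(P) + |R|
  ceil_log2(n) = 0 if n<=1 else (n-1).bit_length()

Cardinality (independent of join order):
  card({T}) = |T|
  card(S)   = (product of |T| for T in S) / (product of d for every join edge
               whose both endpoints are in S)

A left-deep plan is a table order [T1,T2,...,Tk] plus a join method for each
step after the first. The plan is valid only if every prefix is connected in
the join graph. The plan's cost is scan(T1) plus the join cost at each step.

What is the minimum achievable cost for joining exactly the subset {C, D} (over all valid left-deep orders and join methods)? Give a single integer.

Selinger DP over subsets of {C,D}:
  {D}: scan cost=50, card=50
  {C}: scan cost=100, card=100
  {CD}: card=1000; try (D,hash)→800, (C,merge)→1200, (D,merge)→1250, (C,hash)→1500, (D,nl_idx)→1700, (C,nl)→5050 …(+1); best=800 via (D,hash)

800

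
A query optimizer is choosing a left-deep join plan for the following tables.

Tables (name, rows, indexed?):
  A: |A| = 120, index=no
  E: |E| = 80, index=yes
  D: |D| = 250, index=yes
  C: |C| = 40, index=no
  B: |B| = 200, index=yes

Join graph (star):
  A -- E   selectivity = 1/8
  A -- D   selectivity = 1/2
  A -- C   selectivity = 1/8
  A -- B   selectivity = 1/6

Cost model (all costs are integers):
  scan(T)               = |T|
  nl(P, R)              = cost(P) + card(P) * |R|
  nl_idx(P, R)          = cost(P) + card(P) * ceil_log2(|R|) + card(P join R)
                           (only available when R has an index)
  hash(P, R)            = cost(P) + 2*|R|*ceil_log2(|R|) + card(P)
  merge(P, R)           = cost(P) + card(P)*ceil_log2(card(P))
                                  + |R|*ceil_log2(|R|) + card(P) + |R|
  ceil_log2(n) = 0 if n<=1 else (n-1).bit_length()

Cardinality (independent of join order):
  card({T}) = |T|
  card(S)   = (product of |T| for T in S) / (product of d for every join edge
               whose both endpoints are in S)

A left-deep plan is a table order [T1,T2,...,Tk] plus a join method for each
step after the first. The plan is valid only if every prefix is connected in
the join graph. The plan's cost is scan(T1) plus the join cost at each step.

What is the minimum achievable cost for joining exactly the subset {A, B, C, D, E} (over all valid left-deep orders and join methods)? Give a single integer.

Selinger DP over subsets of {A,B,C,D,E}:
  {A}: scan cost=120, card=120
  {E}: scan cost=80, card=80
  {D}: scan cost=250, card=250
  {C}: scan cost=40, card=40
  {B}: scan cost=200, card=200
  {AE}: card=1200; try (E,hash)→1360, (A,merge)→1680, (E,merge)→1720, (A,hash)→1840, (E,nl_idx)→2160, (A,nl)→9680 …(+1); best=1360 via (E,hash)
  {AD}: card=15000; try (A,hash)→2180, (D,merge)→3330, (A,merge)→3460, (D,hash)→4240, (D,nl_idx)→16080, (D,nl)→30120 …(+1); best=2180 via (A,hash)
  {AC}: card=600; try (C,hash)→720, (A,merge)→1280, (C,merge)→1360, (A,hash)→1760, (A,nl)→4840, (C,nl)→4920; best=720 via (C,hash)
  {AB}: card=4000; try (A,hash)→2080, (B,merge)→2880, (A,merge)→2960, (B,hash)→3440, (B,nl_idx)→5080, (B,nl)→24120 …(+1); best=2080 via (A,hash)
  {ADE}: card=150000; try (D,hash)→6560, (D,merge)→18010, (E,hash)→18300, (D,nl_idx)→160960, (E,merge)→227820, (E,nl_idx)→257180 …(+2); best=6560 via (D,hash)
  {ACE}: card=6000; try (E,hash)→2440, (C,hash)→3040, (E,merge)→7960, (E,nl_idx)→10920, (C,merge)→16040, (E,nl)→48720 …(+1); best=2440 via (E,hash)
  {ABE}: card=40000; try (B,hash)→5760, (E,hash)→7200, (B,merge)→17560, (B,nl_idx)→50960, (E,merge)→54720, (E,nl_idx)→70080 …(+2); best=5760 via (B,hash)
  {ACD}: card=75000; try (D,hash)→5320, (D,merge)→9570, (C,hash)→17660, (D,nl_idx)→80520, (D,nl)→150720, (C,merge)→227460 …(+1); best=5320 via (D,hash)
  {ABD}: card=500000; try (D,hash)→10080, (B,hash)→20380, (D,merge)→56330, (B,merge)→228980, (D,nl_idx)→534080, (B,nl_idx)→622180 …(+2); best=10080 via (D,hash)
  {ABC}: card=20000; try (B,hash)→4520, (C,hash)→6560, (B,merge)→9120, (B,nl_idx)→25520, (C,merge)→54360, (B,nl)→120720 …(+1); best=4520 via (B,hash)
  {ACDE}: card=750000; try (D,hash)→12440, (E,hash)→81440, (D,merge)→88690, (C,hash)→157040, (D,nl_idx)→800440, (E,nl_idx)→1280320 …(+5); best=12440 via (D,hash)
  {ABDE}: card=5000000; try (D,hash)→49760, (B,hash)→159760, (E,hash)→511200, (D,merge)→688010, (B,merge)→2858360, (D,nl_idx)→5325760 …(+6); best=49760 via (D,hash)
  {ABCE}: card=200000; try (B,hash)→11640, (E,hash)→25640, (C,hash)→46240, (B,merge)→88240, (B,nl_idx)→250440, (E,merge)→325160 …(+5); best=11640 via (B,hash)
  {ABCD}: card=2500000; try (D,hash)→28520, (B,hash)→83520, (D,merge)→326770, (C,hash)→510560, (B,merge)→1357120, (D,nl_idx)→2664520 …(+5); best=28520 via (D,hash)
  {ABCDE}: card=25000000; try (D,hash)→215640, (B,hash)→765640, (E,hash)→2529640, (D,merge)→3813890, (C,hash)→5050240, (B,merge)→15764240 …(+9); best=215640 via (D,hash)

215640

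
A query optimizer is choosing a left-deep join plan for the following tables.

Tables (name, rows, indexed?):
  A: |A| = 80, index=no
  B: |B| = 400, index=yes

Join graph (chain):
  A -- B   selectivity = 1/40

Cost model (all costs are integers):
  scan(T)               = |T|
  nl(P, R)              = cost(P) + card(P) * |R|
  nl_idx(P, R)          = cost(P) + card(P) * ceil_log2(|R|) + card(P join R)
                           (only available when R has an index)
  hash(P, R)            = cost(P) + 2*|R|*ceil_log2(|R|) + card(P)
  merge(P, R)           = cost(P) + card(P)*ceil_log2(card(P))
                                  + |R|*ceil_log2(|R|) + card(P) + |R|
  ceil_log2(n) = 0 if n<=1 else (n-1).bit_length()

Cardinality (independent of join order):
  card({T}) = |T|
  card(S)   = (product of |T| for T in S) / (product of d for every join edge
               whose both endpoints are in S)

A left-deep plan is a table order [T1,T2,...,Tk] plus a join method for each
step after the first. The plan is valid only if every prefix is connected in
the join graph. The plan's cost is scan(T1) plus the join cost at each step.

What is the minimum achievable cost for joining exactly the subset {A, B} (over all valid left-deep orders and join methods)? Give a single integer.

Selinger DP over subsets of {A,B}:
  {A}: scan cost=80, card=80
  {B}: scan cost=400, card=400
  {AB}: card=800; try (B,nl_idx)→1600, (A,hash)→1920, (B,merge)→4720, (A,merge)→5040, (B,hash)→7360, (B,nl)→32080 …(+1); best=1600 via (B,nl_idx)

1600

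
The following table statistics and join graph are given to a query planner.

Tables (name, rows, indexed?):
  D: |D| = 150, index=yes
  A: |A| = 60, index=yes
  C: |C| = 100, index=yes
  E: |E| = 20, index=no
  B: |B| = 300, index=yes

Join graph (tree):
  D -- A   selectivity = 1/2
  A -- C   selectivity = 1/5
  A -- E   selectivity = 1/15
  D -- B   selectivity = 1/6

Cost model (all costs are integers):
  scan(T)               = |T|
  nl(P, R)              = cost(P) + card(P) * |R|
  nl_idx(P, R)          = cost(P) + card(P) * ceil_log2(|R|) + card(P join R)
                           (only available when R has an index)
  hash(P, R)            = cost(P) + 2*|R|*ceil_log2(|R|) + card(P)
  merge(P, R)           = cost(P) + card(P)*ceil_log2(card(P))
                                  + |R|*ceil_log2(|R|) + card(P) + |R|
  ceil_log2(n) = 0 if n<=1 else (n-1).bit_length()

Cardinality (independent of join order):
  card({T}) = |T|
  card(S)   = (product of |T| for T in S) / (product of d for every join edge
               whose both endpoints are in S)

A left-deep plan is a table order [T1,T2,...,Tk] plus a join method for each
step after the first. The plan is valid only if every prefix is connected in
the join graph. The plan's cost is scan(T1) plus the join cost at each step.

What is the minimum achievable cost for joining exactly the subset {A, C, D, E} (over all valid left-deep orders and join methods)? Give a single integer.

Selinger DP over subsets of {A,C,D,E}:
  {D}: scan cost=150, card=150
  {A}: scan cost=60, card=60
  {C}: scan cost=100, card=100
  {E}: scan cost=20, card=20
  {AD}: card=4500; try (A,hash)→1020, (D,merge)→1830, (A,merge)→1920, (D,hash)→2520, (D,nl_idx)→5040, (A,nl_idx)→5550 …(+2); best=1020 via (A,hash)
  {AC}: card=1200; try (A,hash)→920, (C,merge)→1280, (A,merge)→1320, (C,hash)→1520, (C,nl_idx)→1680, (A,nl_idx)→1900 …(+2); best=920 via (A,hash)
  {AE}: card=80; try (A,nl_idx)→220, (E,hash)→320, (A,merge)→560, (E,merge)→600, (A,hash)→760, (A,nl)→1220 …(+1); best=220 via (A,nl_idx)
  {ACD}: card=90000; try (D,hash)→4520, (C,hash)→6920, (D,merge)→16670, (C,merge)→64820, (D,nl_idx)→100520, (C,nl_idx)→122520 …(+2); best=4520 via (D,hash)
  {ADE}: card=6000; try (D,merge)→2210, (D,hash)→2700, (E,hash)→5720, (D,nl_idx)→6860, (D,nl)→12220, (E,merge)→64140 …(+1); best=2210 via (D,merge)
  {ACE}: card=1600; try (C,merge)→1660, (C,hash)→1700, (E,hash)→2320, (C,nl_idx)→2380, (C,nl)→8220, (E,merge)→15440 …(+1); best=1660 via (C,merge)
  {ACDE}: card=120000; try (D,hash)→5660, (C,hash)→9610, (D,merge)→22210, (C,merge)→87010, (E,hash)→94720, (D,nl_idx)→134460 …(+5); best=5660 via (D,hash)

5660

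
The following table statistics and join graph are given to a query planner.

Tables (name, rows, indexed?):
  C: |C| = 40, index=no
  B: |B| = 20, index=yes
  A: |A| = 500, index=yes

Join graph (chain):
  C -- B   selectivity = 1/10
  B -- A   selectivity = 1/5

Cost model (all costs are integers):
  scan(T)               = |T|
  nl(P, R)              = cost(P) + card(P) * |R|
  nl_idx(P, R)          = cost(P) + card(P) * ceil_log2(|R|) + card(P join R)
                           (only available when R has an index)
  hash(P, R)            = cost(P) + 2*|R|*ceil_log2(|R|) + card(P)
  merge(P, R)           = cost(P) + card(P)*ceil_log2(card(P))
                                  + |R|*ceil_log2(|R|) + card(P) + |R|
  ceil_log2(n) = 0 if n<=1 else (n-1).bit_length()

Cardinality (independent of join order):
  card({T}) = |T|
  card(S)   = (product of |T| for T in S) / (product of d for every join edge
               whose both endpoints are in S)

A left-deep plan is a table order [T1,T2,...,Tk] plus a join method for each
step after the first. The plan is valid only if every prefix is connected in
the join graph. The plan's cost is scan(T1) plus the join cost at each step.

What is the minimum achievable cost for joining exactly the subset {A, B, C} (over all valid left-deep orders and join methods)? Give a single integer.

3680

Selinger DP over subsets of {A,B,C}:
  {C}: scan cost=40, card=40
  {B}: scan cost=20, card=20
  {A}: scan cost=500, card=500
  {BC}: card=80; try (B,hash)→280, (B,nl_idx)→320, (C,merge)→420, (B,merge)→440, (C,hash)→520, (C,nl)→820 …(+1); best=280 via (B,hash)
  {AB}: card=2000; try (B,hash)→1200, (A,nl_idx)→2200, (B,nl_idx)→5000, (A,merge)→5140, (B,merge)→5620, (A,hash)→9040 …(+2); best=1200 via (B,hash)
  {ABC}: card=8000; try (C,hash)→3680, (A,merge)→5920, (A,nl_idx)→9000, (A,hash)→9360, (C,merge)→25480, (A,nl)→40280 …(+1); best=3680 via (C,hash)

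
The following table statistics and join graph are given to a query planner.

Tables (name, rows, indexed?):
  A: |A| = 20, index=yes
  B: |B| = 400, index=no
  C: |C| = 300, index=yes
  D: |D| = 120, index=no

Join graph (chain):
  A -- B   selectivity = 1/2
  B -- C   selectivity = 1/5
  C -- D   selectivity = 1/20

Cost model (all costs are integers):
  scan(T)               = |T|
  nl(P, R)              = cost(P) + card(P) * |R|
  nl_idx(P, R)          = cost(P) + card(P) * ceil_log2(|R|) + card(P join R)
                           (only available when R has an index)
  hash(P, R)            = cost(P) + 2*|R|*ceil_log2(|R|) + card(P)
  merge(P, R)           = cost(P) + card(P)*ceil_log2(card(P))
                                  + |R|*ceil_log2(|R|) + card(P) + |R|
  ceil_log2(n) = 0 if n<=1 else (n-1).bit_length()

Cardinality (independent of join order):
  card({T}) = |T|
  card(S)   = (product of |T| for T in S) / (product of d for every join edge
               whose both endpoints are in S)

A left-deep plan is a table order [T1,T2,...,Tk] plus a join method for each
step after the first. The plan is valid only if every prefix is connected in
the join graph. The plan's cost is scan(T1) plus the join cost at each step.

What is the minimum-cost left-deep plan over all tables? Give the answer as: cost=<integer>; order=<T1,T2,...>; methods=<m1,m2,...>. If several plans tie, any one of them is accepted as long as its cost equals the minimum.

cost=155480; order=C,D,B,A; methods=hash,hash,hash

Selinger DP (subsets sized 1..n):
  {A}: scan cost=20, card=20
  {B}: scan cost=400, card=400
  {C}: scan cost=300, card=300
  {D}: scan cost=120, card=120
  {AB}: card=4000; try (A,hash)→1000, (B,merge)→4140, (A,merge)→4520, (A,nl_idx)→6400, (B,hash)→7240, (B,nl)→8020 …(+1); best=1000 via (A,hash)
  {BC}: card=24000; try (C,hash)→6200, (B,merge)→7300, (C,merge)→7400, (B,hash)→7800, (C,nl_idx)→28000, (B,nl)→120300 …(+1); best=6200 via (C,hash)
  {CD}: card=1800; try (D,hash)→2280, (C,nl_idx)→3000, (C,merge)→4080, (D,merge)→4260, (C,hash)→5640, (C,nl)→36120 …(+1); best=2280 via (D,hash)
  {ABC}: card=240000; try (C,hash)→10400, (A,hash)→30400, (C,merge)→56000, (C,nl_idx)→277000, (A,nl_idx)→366200, (A,merge)→390320 …(+2); best=10400 via (C,hash)
  {BCD}: card=144000; try (B,hash)→11280, (B,merge)→27880, (D,hash)→31880, (D,merge)→391160, (B,nl)→722280, (D,nl)→2886200; best=11280 via (B,hash)
  {ABCD}: card=1440000; try (A,hash)→155480, (D,hash)→252080, (A,nl_idx)→2171280, (A,merge)→2747400, (A,nl)→2891280, (D,merge)→4571360 …(+1); best=155480 via (A,hash)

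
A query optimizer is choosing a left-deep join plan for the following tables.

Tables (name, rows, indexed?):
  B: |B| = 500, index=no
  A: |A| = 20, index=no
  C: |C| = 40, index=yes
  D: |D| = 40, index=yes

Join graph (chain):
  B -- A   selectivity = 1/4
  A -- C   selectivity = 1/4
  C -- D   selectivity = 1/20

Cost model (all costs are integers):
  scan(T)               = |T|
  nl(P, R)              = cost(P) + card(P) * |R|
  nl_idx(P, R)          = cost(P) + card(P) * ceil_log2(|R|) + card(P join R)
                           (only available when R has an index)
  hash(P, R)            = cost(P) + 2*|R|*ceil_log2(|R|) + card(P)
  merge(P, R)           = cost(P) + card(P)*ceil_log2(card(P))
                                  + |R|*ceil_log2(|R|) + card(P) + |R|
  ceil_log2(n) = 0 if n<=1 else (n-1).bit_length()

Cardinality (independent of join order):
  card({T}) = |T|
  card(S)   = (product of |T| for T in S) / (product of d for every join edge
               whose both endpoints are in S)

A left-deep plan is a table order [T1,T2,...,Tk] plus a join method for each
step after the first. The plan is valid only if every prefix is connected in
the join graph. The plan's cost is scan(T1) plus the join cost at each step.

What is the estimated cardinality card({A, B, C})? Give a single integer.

Tables in S: A(20), B(500), C(40)
Edges inside S: B-A(d=4), A-C(d=4)
numerator = 20 * 500 * 40 = 400000
denominator = 4 * 4 = 16
card(S) = 400000 / 16 = 25000

25000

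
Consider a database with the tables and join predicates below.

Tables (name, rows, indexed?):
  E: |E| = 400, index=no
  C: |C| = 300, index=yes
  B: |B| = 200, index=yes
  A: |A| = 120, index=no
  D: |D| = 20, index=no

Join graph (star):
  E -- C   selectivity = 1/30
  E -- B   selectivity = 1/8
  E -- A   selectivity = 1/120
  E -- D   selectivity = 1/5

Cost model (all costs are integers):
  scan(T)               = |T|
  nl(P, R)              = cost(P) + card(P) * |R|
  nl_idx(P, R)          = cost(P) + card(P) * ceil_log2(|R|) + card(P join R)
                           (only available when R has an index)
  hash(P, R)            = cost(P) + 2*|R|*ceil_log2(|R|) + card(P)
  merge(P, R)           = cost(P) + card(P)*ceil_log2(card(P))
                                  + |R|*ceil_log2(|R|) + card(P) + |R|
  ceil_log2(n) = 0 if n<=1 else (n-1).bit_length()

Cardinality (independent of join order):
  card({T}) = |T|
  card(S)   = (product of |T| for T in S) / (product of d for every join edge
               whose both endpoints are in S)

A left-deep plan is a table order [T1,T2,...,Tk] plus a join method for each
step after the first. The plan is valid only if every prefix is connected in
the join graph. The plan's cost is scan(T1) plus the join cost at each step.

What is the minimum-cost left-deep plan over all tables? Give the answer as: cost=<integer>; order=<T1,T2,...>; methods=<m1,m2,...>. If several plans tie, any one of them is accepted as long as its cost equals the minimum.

cost=29280; order=E,A,D,C,B; methods=hash,hash,hash,hash

Selinger DP (subsets sized 1..n):
  {E}: scan cost=400, card=400
  {C}: scan cost=300, card=300
  {B}: scan cost=200, card=200
  {A}: scan cost=120, card=120
  {D}: scan cost=20, card=20
  {CE}: card=4000; try (C,hash)→6200, (E,merge)→7300, (C,merge)→7400, (E,hash)→7800, (C,nl_idx)→8000, (E,nl)→120300 …(+1); best=6200 via (C,hash)
  {BE}: card=10000; try (B,hash)→4000, (E,merge)→6000, (B,merge)→6200, (E,hash)→7600, (B,nl_idx)→13600, (E,nl)→80200 …(+1); best=4000 via (B,hash)
  {AE}: card=400; try (A,hash)→2480, (E,merge)→5080, (A,merge)→5360, (E,hash)→7440, (E,nl)→48120, (A,nl)→48400; best=2480 via (A,hash)
  {DE}: card=1600; try (D,hash)→1000, (E,merge)→4140, (D,merge)→4520, (E,hash)→7240, (E,nl)→8020, (D,nl)→8400; best=1000 via (D,hash)
  {BCE}: card=100000; try (B,hash)→13400, (C,hash)→19400, (B,merge)→60000, (B,nl_idx)→138200, (C,merge)→157000, (C,nl_idx)→194000 …(+2); best=13400 via (B,hash)
  {ACE}: card=4000; try (C,hash)→8280, (C,merge)→9480, (C,nl_idx)→10080, (A,hash)→11880, (A,merge)→59160, (C,nl)→122480 …(+1); best=8280 via (C,hash)
  {CDE}: card=16000; try (C,hash)→8000, (D,hash)→10400, (C,merge)→23200, (C,nl_idx)→31400, (D,merge)→58320, (D,nl)→86200 …(+1); best=8000 via (C,hash)
  {ABE}: card=10000; try (B,hash)→6080, (B,merge)→8280, (B,nl_idx)→15680, (A,hash)→15680, (B,nl)→82480, (A,merge)→154960 …(+1); best=6080 via (B,hash)
  {BDE}: card=40000; try (B,hash)→5800, (D,hash)→14200, (B,merge)→22000, (B,nl_idx)→53800, (D,merge)→154120, (D,nl)→204000 …(+1); best=5800 via (B,hash)
  {ADE}: card=1600; try (D,hash)→3080, (A,hash)→4280, (D,merge)→6600, (D,nl)→10480, (A,merge)→21160, (A,nl)→193000; best=3080 via (D,hash)
  {ABCE}: card=100000; try (B,hash)→15480, (C,hash)→21480, (B,merge)→62080, (A,hash)→115080, (B,nl_idx)→140280, (C,merge)→159080 …(+5); best=15480 via (B,hash)
  {BCDE}: card=400000; try (B,hash)→27200, (C,hash)→51200, (D,hash)→113600, (B,merge)→249800, (B,nl_idx)→536000, (C,merge)→688800 …(+5); best=27200 via (B,hash)
  {ACDE}: card=16000; try (C,hash)→10080, (D,hash)→12480, (C,merge)→25280, (A,hash)→25680, (C,nl_idx)→33480, (D,merge)→60400 …(+4); best=10080 via (C,hash)
  {ABDE}: card=40000; try (B,hash)→7880, (D,hash)→16280, (B,merge)→24080, (A,hash)→47480, (B,nl_idx)→55880, (D,merge)→156200 …(+4); best=7880 via (B,hash)
  {ABCDE}: card=400000; try (B,hash)→29280, (C,hash)→53280, (D,hash)→115680, (B,merge)→251880, (A,hash)→428880, (B,nl_idx)→538080 …(+8); best=29280 via (B,hash)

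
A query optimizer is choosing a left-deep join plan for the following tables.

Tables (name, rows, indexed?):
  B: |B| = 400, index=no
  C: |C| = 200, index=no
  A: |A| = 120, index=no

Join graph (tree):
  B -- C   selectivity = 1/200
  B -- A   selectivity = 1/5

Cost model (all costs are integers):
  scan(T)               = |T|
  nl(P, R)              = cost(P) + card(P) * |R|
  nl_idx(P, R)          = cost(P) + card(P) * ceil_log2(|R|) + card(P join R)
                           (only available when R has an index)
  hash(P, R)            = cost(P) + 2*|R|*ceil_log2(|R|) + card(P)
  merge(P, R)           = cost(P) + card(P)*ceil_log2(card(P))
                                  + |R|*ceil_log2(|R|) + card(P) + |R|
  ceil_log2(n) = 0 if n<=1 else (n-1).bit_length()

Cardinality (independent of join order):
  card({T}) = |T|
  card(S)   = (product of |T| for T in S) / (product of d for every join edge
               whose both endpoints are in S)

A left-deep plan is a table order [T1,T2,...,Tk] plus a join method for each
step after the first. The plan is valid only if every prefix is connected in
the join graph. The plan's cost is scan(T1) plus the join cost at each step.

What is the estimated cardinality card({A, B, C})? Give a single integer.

9600

Tables in S: A(120), B(400), C(200)
Edges inside S: B-C(d=200), B-A(d=5)
numerator = 120 * 400 * 200 = 9600000
denominator = 200 * 5 = 1000
card(S) = 9600000 / 1000 = 9600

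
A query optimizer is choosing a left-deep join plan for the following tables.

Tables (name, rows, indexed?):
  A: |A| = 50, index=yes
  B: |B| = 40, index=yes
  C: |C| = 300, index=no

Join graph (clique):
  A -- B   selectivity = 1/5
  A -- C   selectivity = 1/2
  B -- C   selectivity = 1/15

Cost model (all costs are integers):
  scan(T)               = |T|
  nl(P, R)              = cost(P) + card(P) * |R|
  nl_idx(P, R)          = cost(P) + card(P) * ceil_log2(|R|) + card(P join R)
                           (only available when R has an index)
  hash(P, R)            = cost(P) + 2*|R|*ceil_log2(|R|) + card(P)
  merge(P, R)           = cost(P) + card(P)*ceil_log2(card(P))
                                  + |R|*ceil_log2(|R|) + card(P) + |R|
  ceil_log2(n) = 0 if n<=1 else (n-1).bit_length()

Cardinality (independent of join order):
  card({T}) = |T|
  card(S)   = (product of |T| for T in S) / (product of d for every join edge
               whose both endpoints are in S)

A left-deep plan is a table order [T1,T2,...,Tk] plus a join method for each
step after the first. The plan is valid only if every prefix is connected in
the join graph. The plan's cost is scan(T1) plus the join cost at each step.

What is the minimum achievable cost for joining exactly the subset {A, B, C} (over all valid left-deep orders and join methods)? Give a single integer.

2480

Selinger DP over subsets of {A,B,C}:
  {A}: scan cost=50, card=50
  {B}: scan cost=40, card=40
  {C}: scan cost=300, card=300
  {AB}: card=400; try (B,hash)→580, (A,merge)→670, (B,merge)→680, (A,hash)→680, (A,nl_idx)→680, (B,nl_idx)→750 …(+2); best=580 via (B,hash)
  {AC}: card=7500; try (A,hash)→1200, (C,merge)→3400, (A,merge)→3650, (C,hash)→5500, (A,nl_idx)→9600, (C,nl)→15050 …(+1); best=1200 via (A,hash)
  {BC}: card=800; try (B,hash)→1080, (B,nl_idx)→2900, (C,merge)→3320, (B,merge)→3580, (C,hash)→5480, (C,nl)→12040 …(+1); best=1080 via (B,hash)
  {ABC}: card=4000; try (A,hash)→2480, (C,hash)→6380, (C,merge)→7580, (B,hash)→9180, (A,nl_idx)→9880, (A,merge)→10230 …(+5); best=2480 via (A,hash)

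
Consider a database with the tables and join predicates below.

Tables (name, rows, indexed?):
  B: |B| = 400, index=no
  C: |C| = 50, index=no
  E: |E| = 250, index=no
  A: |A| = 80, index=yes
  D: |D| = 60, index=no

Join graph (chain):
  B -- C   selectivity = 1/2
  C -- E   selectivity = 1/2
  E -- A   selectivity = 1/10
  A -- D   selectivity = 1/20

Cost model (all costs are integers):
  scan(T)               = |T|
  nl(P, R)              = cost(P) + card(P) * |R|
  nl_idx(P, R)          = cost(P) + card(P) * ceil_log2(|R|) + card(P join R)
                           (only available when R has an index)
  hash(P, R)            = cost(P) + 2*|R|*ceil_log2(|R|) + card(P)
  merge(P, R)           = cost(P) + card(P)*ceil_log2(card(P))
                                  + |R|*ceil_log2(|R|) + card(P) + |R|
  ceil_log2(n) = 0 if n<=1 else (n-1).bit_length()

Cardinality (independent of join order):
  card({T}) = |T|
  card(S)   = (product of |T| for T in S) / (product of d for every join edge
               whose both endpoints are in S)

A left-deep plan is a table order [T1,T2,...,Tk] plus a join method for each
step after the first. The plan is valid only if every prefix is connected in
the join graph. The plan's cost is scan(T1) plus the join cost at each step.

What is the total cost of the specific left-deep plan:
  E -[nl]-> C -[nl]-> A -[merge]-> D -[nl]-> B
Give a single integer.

step 1: scan E: cost=250, card=250
step 2: join C via nl
    card(P join C) = 250*50/(2) = 6250
    cost = 250 + 250*50 = 12750
step 3: join A via nl
    card(P join A) = 6250*80/(10) = 50000
    cost = 12750 + 6250*80 = 512750
step 4: join D via merge
    card(P join D) = 50000*60/(20) = 150000
    cost = 512750 + 50000*16 + 60*6 + 50000 + 60 = 1363170
step 5: join B via nl
    card(P join B) = 150000*400/(2) = 30000000
    cost = 1363170 + 150000*400 = 61363170

61363170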